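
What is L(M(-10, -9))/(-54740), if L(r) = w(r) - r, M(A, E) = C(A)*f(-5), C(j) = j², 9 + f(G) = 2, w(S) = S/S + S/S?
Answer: -351/27370 ≈ -0.012824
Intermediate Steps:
w(S) = 2 (w(S) = 1 + 1 = 2)
f(G) = -7 (f(G) = -9 + 2 = -7)
M(A, E) = -7*A² (M(A, E) = A²*(-7) = -7*A²)
L(r) = 2 - r
L(M(-10, -9))/(-54740) = (2 - (-7)*(-10)²)/(-54740) = (2 - (-7)*100)*(-1/54740) = (2 - 1*(-700))*(-1/54740) = (2 + 700)*(-1/54740) = 702*(-1/54740) = -351/27370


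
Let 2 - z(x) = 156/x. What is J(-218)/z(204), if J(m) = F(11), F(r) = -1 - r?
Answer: -68/7 ≈ -9.7143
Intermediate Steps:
J(m) = -12 (J(m) = -1 - 1*11 = -1 - 11 = -12)
z(x) = 2 - 156/x
J(-218)/z(204) = -12/(2 - 156/204) = -12/(2 - 156*1/204) = -12/(2 - 13/17) = -12/21/17 = -12*17/21 = -68/7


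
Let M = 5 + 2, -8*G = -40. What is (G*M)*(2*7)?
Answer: 490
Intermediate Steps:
G = 5 (G = -1/8*(-40) = 5)
M = 7
(G*M)*(2*7) = (5*7)*(2*7) = 35*14 = 490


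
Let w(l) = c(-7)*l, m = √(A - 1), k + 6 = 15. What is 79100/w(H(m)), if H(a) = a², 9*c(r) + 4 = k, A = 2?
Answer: 142380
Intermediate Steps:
k = 9 (k = -6 + 15 = 9)
m = 1 (m = √(2 - 1) = √1 = 1)
c(r) = 5/9 (c(r) = -4/9 + (⅑)*9 = -4/9 + 1 = 5/9)
w(l) = 5*l/9
79100/w(H(m)) = 79100/(((5/9)*1²)) = 79100/(((5/9)*1)) = 79100/(5/9) = 79100*(9/5) = 142380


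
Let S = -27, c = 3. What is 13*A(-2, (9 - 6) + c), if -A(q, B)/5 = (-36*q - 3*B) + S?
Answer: -1755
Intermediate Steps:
A(q, B) = 135 + 15*B + 180*q (A(q, B) = -5*((-36*q - 3*B) - 27) = -5*(-27 - 36*q - 3*B) = 135 + 15*B + 180*q)
13*A(-2, (9 - 6) + c) = 13*(135 + 15*((9 - 6) + 3) + 180*(-2)) = 13*(135 + 15*(3 + 3) - 360) = 13*(135 + 15*6 - 360) = 13*(135 + 90 - 360) = 13*(-135) = -1755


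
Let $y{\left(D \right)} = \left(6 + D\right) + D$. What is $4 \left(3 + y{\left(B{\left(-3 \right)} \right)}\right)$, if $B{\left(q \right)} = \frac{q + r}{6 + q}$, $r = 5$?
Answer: $\frac{124}{3} \approx 41.333$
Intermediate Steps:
$B{\left(q \right)} = \frac{5 + q}{6 + q}$ ($B{\left(q \right)} = \frac{q + 5}{6 + q} = \frac{5 + q}{6 + q}$)
$y{\left(D \right)} = 6 + 2 D$
$4 \left(3 + y{\left(B{\left(-3 \right)} \right)}\right) = 4 \left(3 + \left(6 + 2 \frac{5 - 3}{6 - 3}\right)\right) = 4 \left(3 + \left(6 + 2 \cdot \frac{1}{3} \cdot 2\right)\right) = 4 \left(3 + \left(6 + 2 \cdot \frac{2}{3}\right)\right) = 4 \left(3 + \left(6 + \frac{4}{3}\right)\right) = 4 \left(3 + \frac{22}{3}\right) = 4 \cdot \frac{31}{3} = \frac{124}{3}$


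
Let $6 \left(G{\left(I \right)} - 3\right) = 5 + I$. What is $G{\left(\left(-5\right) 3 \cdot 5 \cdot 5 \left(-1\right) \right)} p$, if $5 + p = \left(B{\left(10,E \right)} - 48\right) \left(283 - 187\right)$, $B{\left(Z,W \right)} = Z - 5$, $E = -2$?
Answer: $- \frac{822467}{3} \approx -2.7416 \cdot 10^{5}$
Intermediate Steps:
$B{\left(Z,W \right)} = -5 + Z$
$p = -4133$ ($p = -5 + \left(\left(-5 + 10\right) - 48\right) \left(283 - 187\right) = -5 + \left(5 - 48\right) 96 = -5 - 4128 = -4133$)
$G{\left(I \right)} = \frac{23}{6} + \frac{I}{6}$ ($G{\left(I \right)} = 3 + \frac{5 + I}{6} = 3 + \left(\frac{5}{6} + \frac{I}{6}\right) = \frac{23}{6} + \frac{I}{6}$)
$G{\left(\left(-5\right) 3 \cdot 5 \cdot 5 \left(-1\right) \right)} p = \left(\frac{23}{6} + \frac{\left(-5\right) 3 \cdot 5 \cdot 5 \left(-1\right)}{6}\right) \left(-4133\right) = \left(\frac{23}{6} + \frac{\left(-15\right) 5 \cdot 5 \left(-1\right)}{6}\right) \left(-4133\right) = \left(\frac{23}{6} + \frac{\left(-75\right) 5 \left(-1\right)}{6}\right) \left(-4133\right) = \left(\frac{23}{6} + \frac{\left(-375\right) \left(-1\right)}{6}\right) \left(-4133\right) = \left(\frac{23}{6} + \frac{1}{6} \cdot 375\right) \left(-4133\right) = \left(\frac{23}{6} + \frac{125}{2}\right) \left(-4133\right) = \frac{199}{3} \left(-4133\right) = - \frac{822467}{3}$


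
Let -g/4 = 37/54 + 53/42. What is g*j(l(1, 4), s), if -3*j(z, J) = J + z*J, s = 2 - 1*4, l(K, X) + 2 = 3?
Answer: -5888/567 ≈ -10.384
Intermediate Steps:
l(K, X) = 1 (l(K, X) = -2 + 3 = 1)
s = -2 (s = 2 - 4 = -2)
g = -1472/189 (g = -4*(37/54 + 53/42) = -4*368/189 = -1472/189 ≈ -7.7884)
j(z, J) = -J/3 - J*z/3 (j(z, J) = -(J + z*J)/3 = -(J + J*z)/3 = -J/3 - J*z/3)
g*j(l(1, 4), s) = -(-1472)*(-2)*(1 + 1)/567 = -(-1472)*(-2)*2/567 = -1472/189*4/3 = -5888/567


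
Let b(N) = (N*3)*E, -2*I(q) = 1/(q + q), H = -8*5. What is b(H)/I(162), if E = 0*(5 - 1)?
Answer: 0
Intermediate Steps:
H = -40
I(q) = -1/(4*q) (I(q) = -1/(2*(q + q)) = -1/(2*q)/2 = -1/(4*q))
E = 0 (E = 0*4 = 0)
b(N) = 0 (b(N) = (N*3)*0 = (3*N)*0 = 0)
b(H)/I(162) = 0/((-¼/162)) = 0/((-¼*1/162)) = 0/(-1/648) = 0*(-648) = 0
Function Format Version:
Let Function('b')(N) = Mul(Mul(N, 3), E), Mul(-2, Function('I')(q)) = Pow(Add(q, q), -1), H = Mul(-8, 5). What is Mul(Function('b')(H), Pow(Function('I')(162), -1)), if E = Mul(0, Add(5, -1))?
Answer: 0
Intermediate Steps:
H = -40
Function('I')(q) = Mul(Rational(-1, 4), Pow(q, -1)) (Function('I')(q) = Mul(Rational(-1, 2), Pow(Add(q, q), -1)) = Mul(Rational(-1, 2), Pow(Mul(2, q), -1)) = Mul(Rational(-1, 2), Mul(Rational(1, 2), Pow(q, -1))) = Mul(Rational(-1, 4), Pow(q, -1)))
E = 0 (E = Mul(0, 4) = 0)
Function('b')(N) = 0 (Function('b')(N) = Mul(Mul(N, 3), 0) = Mul(Mul(3, N), 0) = 0)
Mul(Function('b')(H), Pow(Function('I')(162), -1)) = Mul(0, Pow(Mul(Rational(-1, 4), Pow(162, -1)), -1)) = Mul(0, Pow(Mul(Rational(-1, 4), Rational(1, 162)), -1)) = Mul(0, Pow(Rational(-1, 648), -1)) = Mul(0, -648) = 0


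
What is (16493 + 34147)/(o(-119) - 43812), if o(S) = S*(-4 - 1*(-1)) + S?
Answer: -25320/21787 ≈ -1.1622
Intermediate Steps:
o(S) = -2*S (o(S) = S*(-4 + 1) + S = S*(-3) + S = -3*S + S = -2*S)
(16493 + 34147)/(o(-119) - 43812) = (16493 + 34147)/(-2*(-119) - 43812) = 50640/(238 - 43812) = 50640/(-43574) = 50640*(-1/43574) = -25320/21787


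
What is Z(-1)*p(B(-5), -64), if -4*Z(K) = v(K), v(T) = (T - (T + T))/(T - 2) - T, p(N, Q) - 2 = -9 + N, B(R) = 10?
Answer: -½ ≈ -0.50000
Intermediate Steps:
p(N, Q) = -7 + N (p(N, Q) = 2 + (-9 + N) = -7 + N)
v(T) = -T - T/(-2 + T) (v(T) = (T - 2*T)/(-2 + T) - T = (-T)/(-2 + T) - T = -T/(-2 + T) - T = -T - T/(-2 + T))
Z(K) = -K*(1 - K)/(4*(-2 + K))
Z(-1)*p(B(-5), -64) = ((¼)*(-1)*(-1 - 1)/(-2 - 1))*(-7 + 10) = ((¼)*(-1)*(-2)/(-3))*3 = ((¼)*(-1)*(-⅓)*(-2))*3 = -⅙*3 = -½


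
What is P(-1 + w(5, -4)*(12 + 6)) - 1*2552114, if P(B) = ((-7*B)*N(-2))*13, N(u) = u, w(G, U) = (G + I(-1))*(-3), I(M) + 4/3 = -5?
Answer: -2539192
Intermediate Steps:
I(M) = -19/3 (I(M) = -4/3 - 5 = -19/3)
w(G, U) = 19 - 3*G (w(G, U) = (G - 19/3)*(-3) = (-19/3 + G)*(-3) = 19 - 3*G)
P(B) = 182*B (P(B) = (-7*B*(-2))*13 = (14*B)*13 = 182*B)
P(-1 + w(5, -4)*(12 + 6)) - 1*2552114 = 182*(-1 + (19 - 3*5)*(12 + 6)) - 1*2552114 = 182*(-1 + (19 - 15)*18) - 2552114 = 182*(-1 + 4*18) - 2552114 = 182*(-1 + 72) - 2552114 = 182*71 - 2552114 = 12922 - 2552114 = -2539192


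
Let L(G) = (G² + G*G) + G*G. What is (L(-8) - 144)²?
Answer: 2304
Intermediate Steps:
L(G) = 3*G² (L(G) = (G² + G²) + G² = 2*G² + G² = 3*G²)
(L(-8) - 144)² = (3*(-8)² - 144)² = (3*64 - 144)² = (192 - 144)² = 48² = 2304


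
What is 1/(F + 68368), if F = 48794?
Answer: 1/117162 ≈ 8.5352e-6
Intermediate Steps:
1/(F + 68368) = 1/(48794 + 68368) = 1/117162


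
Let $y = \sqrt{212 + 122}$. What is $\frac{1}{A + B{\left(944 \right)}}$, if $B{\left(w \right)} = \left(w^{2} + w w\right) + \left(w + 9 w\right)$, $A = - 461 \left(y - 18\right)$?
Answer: $\frac{900005}{1619982509043} + \frac{461 \sqrt{334}}{3239965018086} \approx 5.5817 \cdot 10^{-7}$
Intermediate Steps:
$y = \sqrt{334} \approx 18.276$
$A = 8298 - 461 \sqrt{334}$ ($A = - 461 \left(\sqrt{334} - 18\right) = - 461 \left(-18 + \sqrt{334}\right) = 8298 - 461 \sqrt{334} \approx -127.08$)
$B{\left(w \right)} = 2 w^{2} + 10 w$ ($B{\left(w \right)} = \left(w^{2} + w^{2}\right) + 10 w = 2 w^{2} + 10 w$)
$\frac{1}{A + B{\left(944 \right)}} = \frac{1}{\left(8298 - 461 \sqrt{334}\right) + 2 \cdot 944 \left(5 + 944\right)} = \frac{1}{\left(8298 - 461 \sqrt{334}\right) + 2 \cdot 944 \cdot 949} = \frac{1}{\left(8298 - 461 \sqrt{334}\right) + 1791712} = \frac{1}{1800010 - 461 \sqrt{334}}$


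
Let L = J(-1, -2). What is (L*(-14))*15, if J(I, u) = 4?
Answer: -840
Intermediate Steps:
L = 4
(L*(-14))*15 = (4*(-14))*15 = -56*15 = -840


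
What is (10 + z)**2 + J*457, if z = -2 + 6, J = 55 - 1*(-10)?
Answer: 29901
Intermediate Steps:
J = 65 (J = 55 + 10 = 65)
z = 4
(10 + z)**2 + J*457 = (10 + 4)**2 + 65*457 = 14**2 + 29705 = 196 + 29705 = 29901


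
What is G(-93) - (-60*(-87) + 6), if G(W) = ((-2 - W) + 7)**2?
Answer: 4378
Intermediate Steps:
G(W) = (5 - W)**2
G(-93) - (-60*(-87) + 6) = (-5 - 93)**2 - (-60*(-87) + 6) = (-98)**2 - (5220 + 6) = 9604 - 1*5226 = 9604 - 5226 = 4378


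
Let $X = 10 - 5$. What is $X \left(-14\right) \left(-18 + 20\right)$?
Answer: $-140$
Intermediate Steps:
$X = 5$
$X \left(-14\right) \left(-18 + 20\right) = 5 \left(-14\right) \left(-18 + 20\right) = \left(-70\right) 2 = -140$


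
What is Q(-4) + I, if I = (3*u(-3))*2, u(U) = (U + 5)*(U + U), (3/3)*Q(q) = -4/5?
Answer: -364/5 ≈ -72.800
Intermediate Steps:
Q(q) = -4/5
u(U) = 2*U*(5 + U) (u(U) = (5 + U)*(2*U) = 2*U*(5 + U))
I = -72 (I = (3*(2*(-3)*(5 - 3)))*2 = (3*(2*(-3)*2))*2 = (3*(-12))*2 = -36*2 = -72)
Q(-4) + I = -4/5 - 72 = -364/5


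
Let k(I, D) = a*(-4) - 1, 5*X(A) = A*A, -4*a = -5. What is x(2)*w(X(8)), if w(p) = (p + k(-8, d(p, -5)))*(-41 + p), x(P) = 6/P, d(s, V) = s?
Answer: -14382/25 ≈ -575.28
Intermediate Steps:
a = 5/4 (a = -¼*(-5) = 5/4 ≈ 1.2500)
X(A) = A²/5 (X(A) = (A*A)/5 = A²/5)
k(I, D) = -6 (k(I, D) = (5/4)*(-4) - 1 = -5 - 1 = -6)
w(p) = (-41 + p)*(-6 + p) (w(p) = (p - 6)*(-41 + p) = (-6 + p)*(-41 + p) = (-41 + p)*(-6 + p))
x(2)*w(X(8)) = (6/2)*(246 + ((⅕)*8²)² - 47*8²/5) = (6*(½))*(246 + ((⅕)*64)² - 47*64/5) = 3*(246 + (64/5)² - 47*64/5) = 3*(246 + 4096/25 - 3008/5) = 3*(-4794/25) = -14382/25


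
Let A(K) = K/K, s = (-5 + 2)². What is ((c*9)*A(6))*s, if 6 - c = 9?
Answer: -243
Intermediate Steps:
s = 9 (s = (-3)² = 9)
c = -3 (c = 6 - 1*9 = 6 - 9 = -3)
A(K) = 1
((c*9)*A(6))*s = (-3*9*1)*9 = -27*1*9 = -27*9 = -243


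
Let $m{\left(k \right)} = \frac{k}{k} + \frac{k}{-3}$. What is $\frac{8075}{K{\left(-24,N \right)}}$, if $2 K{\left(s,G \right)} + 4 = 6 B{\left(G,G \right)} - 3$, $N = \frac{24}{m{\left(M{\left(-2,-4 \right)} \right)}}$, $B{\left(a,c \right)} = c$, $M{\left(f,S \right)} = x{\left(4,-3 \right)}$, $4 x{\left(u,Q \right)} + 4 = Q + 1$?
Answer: $\frac{16150}{89} \approx 181.46$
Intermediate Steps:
$x{\left(u,Q \right)} = - \frac{3}{4} + \frac{Q}{4}$ ($x{\left(u,Q \right)} = -1 + \frac{Q + 1}{4} = -1 + \frac{1 + Q}{4} = -1 + \left(\frac{1}{4} + \frac{Q}{4}\right) = - \frac{3}{4} + \frac{Q}{4}$)
$M{\left(f,S \right)} = - \frac{3}{2}$ ($M{\left(f,S \right)} = - \frac{3}{4} + \frac{1}{4} \left(-3\right) = - \frac{3}{4} - \frac{3}{4} = - \frac{3}{2}$)
$m{\left(k \right)} = 1 - \frac{k}{3}$ ($m{\left(k \right)} = 1 + k \left(- \frac{1}{3}\right) = 1 - \frac{k}{3}$)
$N = 16$ ($N = \frac{24}{1 - - \frac{1}{2}} = \frac{24}{1 + \frac{1}{2}} = \frac{24}{\frac{3}{2}} = 24 \cdot \frac{2}{3} = 16$)
$K{\left(s,G \right)} = - \frac{7}{2} + 3 G$ ($K{\left(s,G \right)} = -2 + \frac{6 G - 3}{2} = -2 + \frac{-3 + 6 G}{2} = -2 + \left(- \frac{3}{2} + 3 G\right) = - \frac{7}{2} + 3 G$)
$\frac{8075}{K{\left(-24,N \right)}} = \frac{8075}{- \frac{7}{2} + 3 \cdot 16} = \frac{8075}{- \frac{7}{2} + 48} = \frac{8075}{\frac{89}{2}} = 8075 \cdot \frac{2}{89} = \frac{16150}{89}$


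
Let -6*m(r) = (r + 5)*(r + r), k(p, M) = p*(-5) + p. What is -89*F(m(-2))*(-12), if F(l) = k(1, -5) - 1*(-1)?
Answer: -3204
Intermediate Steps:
k(p, M) = -4*p (k(p, M) = -5*p + p = -4*p)
m(r) = -r*(5 + r)/3 (m(r) = -(r + 5)*(r + r)/6 = -(5 + r)*2*r/6 = -r*(5 + r)/3)
F(l) = -3 (F(l) = -4*1 - 1*(-1) = -4 + 1 = -3)
-89*F(m(-2))*(-12) = -89*(-3)*(-12) = 267*(-12) = -3204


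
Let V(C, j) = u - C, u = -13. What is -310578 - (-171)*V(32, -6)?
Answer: -318273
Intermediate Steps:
V(C, j) = -13 - C
-310578 - (-171)*V(32, -6) = -310578 - (-171)*(-13 - 1*32) = -310578 - (-171)*(-13 - 32) = -310578 - (-171)*(-45) = -310578 - 1*7695 = -310578 - 7695 = -318273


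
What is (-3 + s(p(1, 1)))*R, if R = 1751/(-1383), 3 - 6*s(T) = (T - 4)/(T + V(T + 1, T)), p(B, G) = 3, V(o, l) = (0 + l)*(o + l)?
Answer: 628609/199152 ≈ 3.1564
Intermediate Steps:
V(o, l) = l*(l + o)
s(T) = ½ - (-4 + T)/(6*(T + T*(1 + 2*T))) (s(T) = ½ - (T - 4)/(6*(T + T*(T + (T + 1)))) = ½ - (-4 + T)/(6*(T + T*(T + (1 + T)))) = ½ - (-4 + T)/(6*(T + T*(1 + 2*T))))
R = -1751/1383 (R = 1751*(-1/1383) = -1751/1383 ≈ -1.2661)
(-3 + s(p(1, 1)))*R = (-3 + (1/12)*(4 + 5*3 + 6*3²)/(3*(1 + 3)))*(-1751/1383) = (-3 + (1/12)*(⅓)*(4 + 15 + 6*9)/4)*(-1751/1383) = (-3 + (1/12)*(⅓)*(¼)*(4 + 15 + 54))*(-1751/1383) = (-3 + (1/12)*(⅓)*(¼)*73)*(-1751/1383) = (-3 + 73/144)*(-1751/1383) = -359/144*(-1751/1383) = 628609/199152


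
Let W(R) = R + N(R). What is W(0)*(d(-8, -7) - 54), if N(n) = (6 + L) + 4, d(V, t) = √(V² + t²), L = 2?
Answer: -648 + 12*√113 ≈ -520.44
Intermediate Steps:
N(n) = 12 (N(n) = (6 + 2) + 4 = 8 + 4 = 12)
W(R) = 12 + R (W(R) = R + 12 = 12 + R)
W(0)*(d(-8, -7) - 54) = (12 + 0)*(√((-8)² + (-7)²) - 54) = 12*(√(64 + 49) - 54) = 12*(√113 - 54) = 12*(-54 + √113) = -648 + 12*√113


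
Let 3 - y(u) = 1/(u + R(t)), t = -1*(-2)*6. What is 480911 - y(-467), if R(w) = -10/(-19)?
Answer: 4262287585/8863 ≈ 4.8091e+5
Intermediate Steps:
t = 12 (t = 2*6 = 12)
R(w) = 10/19 (R(w) = -10*(-1/19) = 10/19)
y(u) = 3 - 1/(10/19 + u) (y(u) = 3 - 1/(u + 10/19) = 3 - 1/(10/19 + u))
480911 - y(-467) = 480911 - (11 + 57*(-467))/(10 + 19*(-467)) = 480911 - (11 - 26619)/(10 - 8873) = 480911 - (-26608)/(-8863) = 480911 - (-1)*(-26608)/8863 = 480911 - 1*26608/8863 = 480911 - 26608/8863 = 4262287585/8863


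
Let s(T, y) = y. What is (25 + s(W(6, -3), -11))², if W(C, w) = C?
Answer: 196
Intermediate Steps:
(25 + s(W(6, -3), -11))² = (25 - 11)² = 14² = 196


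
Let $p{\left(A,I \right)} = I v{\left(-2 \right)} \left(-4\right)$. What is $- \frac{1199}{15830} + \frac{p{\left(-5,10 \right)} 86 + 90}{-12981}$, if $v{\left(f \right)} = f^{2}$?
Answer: $\frac{200831881}{205489230} \approx 0.97733$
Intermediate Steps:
$p{\left(A,I \right)} = - 16 I$ ($p{\left(A,I \right)} = I \left(-2\right)^{2} \left(-4\right) = I 4 \left(-4\right) = 4 I \left(-4\right) = - 16 I$)
$- \frac{1199}{15830} + \frac{p{\left(-5,10 \right)} 86 + 90}{-12981} = - \frac{1199}{15830} + \frac{\left(-16\right) 10 \cdot 86 + 90}{-12981} = \left(-1199\right) \frac{1}{15830} + \left(\left(-160\right) 86 + 90\right) \left(- \frac{1}{12981}\right) = - \frac{1199}{15830} + \left(-13760 + 90\right) \left(- \frac{1}{12981}\right) = - \frac{1199}{15830} - - \frac{13670}{12981} = - \frac{1199}{15830} + \frac{13670}{12981} = \frac{200831881}{205489230}$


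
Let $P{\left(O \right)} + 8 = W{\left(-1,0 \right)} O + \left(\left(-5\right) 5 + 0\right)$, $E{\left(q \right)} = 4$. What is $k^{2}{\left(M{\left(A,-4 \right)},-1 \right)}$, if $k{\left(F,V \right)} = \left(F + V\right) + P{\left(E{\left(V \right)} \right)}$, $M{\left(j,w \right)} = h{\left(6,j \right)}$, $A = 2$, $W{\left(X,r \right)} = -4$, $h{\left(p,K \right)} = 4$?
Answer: $2116$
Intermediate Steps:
$M{\left(j,w \right)} = 4$
$P{\left(O \right)} = -33 - 4 O$ ($P{\left(O \right)} = -8 - \left(25 + 4 O\right) = -33 - 4 O$)
$k{\left(F,V \right)} = -49 + F + V$ ($k{\left(F,V \right)} = \left(F + V\right) - 49 = -49 + F + V$)
$k^{2}{\left(M{\left(A,-4 \right)},-1 \right)} = \left(-49 + 4 - 1\right)^{2} = \left(-46\right)^{2} = 2116$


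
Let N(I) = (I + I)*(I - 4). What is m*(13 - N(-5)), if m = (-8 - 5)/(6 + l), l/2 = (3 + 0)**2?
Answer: 1001/24 ≈ 41.708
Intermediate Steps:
l = 18 (l = 2*(3 + 0)**2 = 2*3**2 = 2*9 = 18)
m = -13/24 (m = (-8 - 5)/(6 + 18) = -13/24 ≈ -0.54167)
N(I) = 2*I*(-4 + I) (N(I) = (2*I)*(-4 + I) = 2*I*(-4 + I))
m*(13 - N(-5)) = -13*(13 - 2*(-5)*(-4 - 5))/24 = -13*(13 - 2*(-5)*(-9))/24 = -13*(13 - 1*90)/24 = -13*(13 - 90)/24 = -13/24*(-77) = 1001/24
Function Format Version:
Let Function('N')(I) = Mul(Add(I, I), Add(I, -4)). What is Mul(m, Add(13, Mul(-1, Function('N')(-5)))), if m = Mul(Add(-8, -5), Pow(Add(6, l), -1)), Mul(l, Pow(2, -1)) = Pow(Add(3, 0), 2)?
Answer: Rational(1001, 24) ≈ 41.708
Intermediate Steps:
l = 18 (l = Mul(2, Pow(Add(3, 0), 2)) = Mul(2, Pow(3, 2)) = Mul(2, 9) = 18)
m = Rational(-13, 24) (m = Mul(Add(-8, -5), Pow(Add(6, 18), -1)) = Mul(-13, Pow(24, -1)) = Mul(-13, Rational(1, 24)) = Rational(-13, 24) ≈ -0.54167)
Function('N')(I) = Mul(2, I, Add(-4, I)) (Function('N')(I) = Mul(Mul(2, I), Add(-4, I)) = Mul(2, I, Add(-4, I)))
Mul(m, Add(13, Mul(-1, Function('N')(-5)))) = Mul(Rational(-13, 24), Add(13, Mul(-1, Mul(2, -5, Add(-4, -5))))) = Mul(Rational(-13, 24), Add(13, Mul(-1, Mul(2, -5, -9)))) = Mul(Rational(-13, 24), Add(13, Mul(-1, 90))) = Mul(Rational(-13, 24), Add(13, -90)) = Mul(Rational(-13, 24), -77) = Rational(1001, 24)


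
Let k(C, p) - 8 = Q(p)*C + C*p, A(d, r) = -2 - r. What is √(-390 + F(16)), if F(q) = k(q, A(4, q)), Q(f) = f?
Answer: I*√958 ≈ 30.952*I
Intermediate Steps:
k(C, p) = 8 + 2*C*p (k(C, p) = 8 + (p*C + C*p) = 8 + (C*p + C*p) = 8 + 2*C*p)
F(q) = 8 + 2*q*(-2 - q)
√(-390 + F(16)) = √(-390 + (8 - 2*16*(2 + 16))) = √(-390 + (8 - 2*16*18)) = √(-390 + (8 - 576)) = √(-390 - 568) = √(-958) = I*√958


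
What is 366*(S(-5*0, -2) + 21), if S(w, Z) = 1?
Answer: 8052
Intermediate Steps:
366*(S(-5*0, -2) + 21) = 366*(1 + 21) = 366*22 = 8052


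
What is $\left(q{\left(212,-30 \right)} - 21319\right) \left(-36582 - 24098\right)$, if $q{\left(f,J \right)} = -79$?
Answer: $1298430640$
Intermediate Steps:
$\left(q{\left(212,-30 \right)} - 21319\right) \left(-36582 - 24098\right) = \left(-79 - 21319\right) \left(-36582 - 24098\right) = \left(-21398\right) \left(-60680\right) = 1298430640$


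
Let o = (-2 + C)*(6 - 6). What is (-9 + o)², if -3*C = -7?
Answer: 81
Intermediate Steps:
C = 7/3 (C = -⅓*(-7) = 7/3 ≈ 2.3333)
o = 0 (o = (-2 + 7/3)*(6 - 6) = (⅓)*0 = 0)
(-9 + o)² = (-9 + 0)² = (-9)² = 81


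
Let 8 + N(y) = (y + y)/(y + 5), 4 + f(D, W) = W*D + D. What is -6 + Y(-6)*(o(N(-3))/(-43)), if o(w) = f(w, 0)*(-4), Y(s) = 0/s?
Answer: -6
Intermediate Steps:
f(D, W) = -4 + D + D*W (f(D, W) = -4 + (W*D + D) = -4 + (D*W + D) = -4 + (D + D*W) = -4 + D + D*W)
Y(s) = 0
N(y) = -8 + 2*y/(5 + y) (N(y) = -8 + (y + y)/(y + 5) = -8 + (2*y)/(5 + y) = -8 + 2*y/(5 + y))
o(w) = 16 - 4*w (o(w) = (-4 + w + w*0)*(-4) = (-4 + w + 0)*(-4) = (-4 + w)*(-4) = 16 - 4*w)
-6 + Y(-6)*(o(N(-3))/(-43)) = -6 + 0*((16 - 8*(-20 - 3*(-3))/(5 - 3))/(-43)) = -6 + 0*((16 - 8*(-20 + 9)/2)*(-1/43)) = -6 + 0*((16 - 8*(-11)/2)*(-1/43)) = -6 + 0*((16 - 4*(-11))*(-1/43)) = -6 + 0*((16 + 44)*(-1/43)) = -6 + 0*(60*(-1/43)) = -6 + 0*(-60/43) = -6 + 0 = -6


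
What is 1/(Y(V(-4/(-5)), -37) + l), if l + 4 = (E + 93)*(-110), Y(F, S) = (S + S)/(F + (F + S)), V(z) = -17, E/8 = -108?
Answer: 71/6021300 ≈ 1.1791e-5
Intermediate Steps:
E = -864 (E = 8*(-108) = -864)
Y(F, S) = 2*S/(S + 2*F) (Y(F, S) = (2*S)/(S + 2*F) = 2*S/(S + 2*F))
l = 84806 (l = -4 + (-864 + 93)*(-110) = -4 - 771*(-110) = -4 + 84810 = 84806)
1/(Y(V(-4/(-5)), -37) + l) = 1/(2*(-37)/(-37 + 2*(-17)) + 84806) = 1/(2*(-37)/(-37 - 34) + 84806) = 1/(2*(-37)/(-71) + 84806) = 1/(2*(-37)*(-1/71) + 84806) = 1/(74/71 + 84806) = 1/(6021300/71) = 71/6021300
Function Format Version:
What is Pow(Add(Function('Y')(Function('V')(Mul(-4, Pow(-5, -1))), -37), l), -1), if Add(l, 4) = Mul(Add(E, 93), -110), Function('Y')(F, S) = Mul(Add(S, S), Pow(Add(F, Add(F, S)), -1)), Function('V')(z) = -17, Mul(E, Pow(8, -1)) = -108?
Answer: Rational(71, 6021300) ≈ 1.1791e-5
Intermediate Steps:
E = -864 (E = Mul(8, -108) = -864)
Function('Y')(F, S) = Mul(2, S, Pow(Add(S, Mul(2, F)), -1)) (Function('Y')(F, S) = Mul(Mul(2, S), Pow(Add(S, Mul(2, F)), -1)) = Mul(2, S, Pow(Add(S, Mul(2, F)), -1)))
l = 84806 (l = Add(-4, Mul(Add(-864, 93), -110)) = Add(-4, Mul(-771, -110)) = Add(-4, 84810) = 84806)
Pow(Add(Function('Y')(Function('V')(Mul(-4, Pow(-5, -1))), -37), l), -1) = Pow(Add(Mul(2, -37, Pow(Add(-37, Mul(2, -17)), -1)), 84806), -1) = Pow(Add(Mul(2, -37, Pow(Add(-37, -34), -1)), 84806), -1) = Pow(Add(Mul(2, -37, Pow(-71, -1)), 84806), -1) = Pow(Add(Mul(2, -37, Rational(-1, 71)), 84806), -1) = Pow(Add(Rational(74, 71), 84806), -1) = Pow(Rational(6021300, 71), -1) = Rational(71, 6021300)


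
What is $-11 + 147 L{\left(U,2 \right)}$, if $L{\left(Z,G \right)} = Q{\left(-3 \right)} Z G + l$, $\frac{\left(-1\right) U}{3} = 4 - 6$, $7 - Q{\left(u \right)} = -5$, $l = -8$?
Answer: $19981$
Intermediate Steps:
$Q{\left(u \right)} = 12$ ($Q{\left(u \right)} = 7 - -5 = 7 + 5 = 12$)
$U = 6$ ($U = - 3 \left(4 - 6\right) = \left(-3\right) \left(-2\right) = 6$)
$L{\left(Z,G \right)} = -8 + 12 G Z$ ($L{\left(Z,G \right)} = 12 Z G - 8 = 12 G Z - 8 = -8 + 12 G Z$)
$-11 + 147 L{\left(U,2 \right)} = -11 + 147 \left(-8 + 12 \cdot 2 \cdot 6\right) = -11 + 147 \left(-8 + 144\right) = -11 + 147 \cdot 136 = -11 + 19992 = 19981$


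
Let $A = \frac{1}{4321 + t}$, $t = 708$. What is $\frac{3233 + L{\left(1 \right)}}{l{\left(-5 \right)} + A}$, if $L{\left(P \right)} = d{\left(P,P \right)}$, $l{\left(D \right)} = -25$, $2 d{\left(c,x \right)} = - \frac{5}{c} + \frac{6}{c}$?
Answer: $- \frac{32522543}{251448} \approx -129.34$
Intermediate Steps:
$d{\left(c,x \right)} = \frac{1}{2 c}$ ($d{\left(c,x \right)} = \frac{- \frac{5}{c} + \frac{6}{c}}{2} = \frac{1}{2 c}$)
$L{\left(P \right)} = \frac{1}{2 P}$
$A = \frac{1}{5029}$ ($A = \frac{1}{4321 + 708} = \frac{1}{5029} \approx 0.00019885$)
$\frac{3233 + L{\left(1 \right)}}{l{\left(-5 \right)} + A} = \frac{3233 + \frac{1}{2 \cdot 1}}{-25 + \frac{1}{5029}} = \frac{3233 + \frac{1}{2} \cdot 1}{- \frac{125724}{5029}} = \left(3233 + \frac{1}{2}\right) \left(- \frac{5029}{125724}\right) = \frac{6467}{2} \left(- \frac{5029}{125724}\right) = - \frac{32522543}{251448}$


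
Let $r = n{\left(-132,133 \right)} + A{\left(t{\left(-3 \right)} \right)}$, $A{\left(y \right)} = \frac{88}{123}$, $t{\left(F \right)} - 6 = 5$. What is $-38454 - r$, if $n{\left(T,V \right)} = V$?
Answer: $- \frac{4746289}{123} \approx -38588.0$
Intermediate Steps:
$t{\left(F \right)} = 11$ ($t{\left(F \right)} = 6 + 5 = 11$)
$A{\left(y \right)} = \frac{88}{123}$ ($A{\left(y \right)} = 88 \cdot \frac{1}{123} = \frac{88}{123}$)
$r = \frac{16447}{123}$ ($r = 133 + \frac{88}{123} = \frac{16447}{123} \approx 133.72$)
$-38454 - r = -38454 - \frac{16447}{123} = - \frac{4746289}{123}$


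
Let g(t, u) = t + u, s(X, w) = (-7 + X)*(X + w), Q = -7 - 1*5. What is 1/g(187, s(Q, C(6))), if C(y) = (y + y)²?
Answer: -1/2321 ≈ -0.00043085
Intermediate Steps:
Q = -12 (Q = -7 - 5 = -12)
C(y) = 4*y² (C(y) = (2*y)² = 4*y²)
1/g(187, s(Q, C(6))) = 1/(187 + ((-12)² - 7*(-12) - 28*6² - 48*6²)) = 1/(187 + (144 + 84 - 28*36 - 48*36)) = 1/(187 + (144 + 84 - 7*144 - 12*144)) = 1/(187 + (144 + 84 - 1008 - 1728)) = 1/(187 - 2508) = 1/(-2321) = -1/2321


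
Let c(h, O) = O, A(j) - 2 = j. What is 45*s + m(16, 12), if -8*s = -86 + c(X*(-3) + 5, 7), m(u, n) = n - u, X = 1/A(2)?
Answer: 3523/8 ≈ 440.38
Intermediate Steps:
A(j) = 2 + j
X = ¼ (X = 1/(2 + 2) = 1/4 = ¼ ≈ 0.25000)
s = 79/8 (s = -(-86 + 7)/8 = -⅛*(-79) = 79/8 ≈ 9.8750)
45*s + m(16, 12) = 45*(79/8) + (12 - 1*16) = 3555/8 + (12 - 16) = 3555/8 - 4 = 3523/8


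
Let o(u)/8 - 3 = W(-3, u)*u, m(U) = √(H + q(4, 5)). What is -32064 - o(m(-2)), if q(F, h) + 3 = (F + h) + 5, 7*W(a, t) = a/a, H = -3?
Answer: -32088 - 16*√2/7 ≈ -32091.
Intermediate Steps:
W(a, t) = ⅐ (W(a, t) = (a/a)/7 = (⅐)*1 = ⅐)
q(F, h) = 2 + F + h (q(F, h) = -3 + ((F + h) + 5) = -3 + (5 + F + h) = 2 + F + h)
m(U) = 2*√2 (m(U) = √(-3 + (2 + 4 + 5)) = √(-3 + 11) = √8 = 2*√2)
o(u) = 24 + 8*u/7 (o(u) = 24 + 8*(u/7) = 24 + 8*u/7)
-32064 - o(m(-2)) = -32064 - (24 + 8*(2*√2)/7) = -32064 - (24 + 16*√2/7) = -32064 + (-24 - 16*√2/7) = -32088 - 16*√2/7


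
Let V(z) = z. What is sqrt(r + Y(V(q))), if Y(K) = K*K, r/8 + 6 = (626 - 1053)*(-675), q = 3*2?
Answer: 2*sqrt(576447) ≈ 1518.5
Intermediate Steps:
q = 6
r = 2305752 (r = -48 + 8*((626 - 1053)*(-675)) = -48 + 8*(-427*(-675)) = -48 + 8*288225 = -48 + 2305800 = 2305752)
Y(K) = K**2
sqrt(r + Y(V(q))) = sqrt(2305752 + 6**2) = sqrt(2305752 + 36) = sqrt(2305788) = 2*sqrt(576447)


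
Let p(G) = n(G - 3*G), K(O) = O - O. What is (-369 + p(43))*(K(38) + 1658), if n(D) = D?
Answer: -754390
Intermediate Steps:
K(O) = 0
p(G) = -2*G (p(G) = G - 3*G = -2*G)
(-369 + p(43))*(K(38) + 1658) = (-369 - 2*43)*(0 + 1658) = (-369 - 86)*1658 = -455*1658 = -754390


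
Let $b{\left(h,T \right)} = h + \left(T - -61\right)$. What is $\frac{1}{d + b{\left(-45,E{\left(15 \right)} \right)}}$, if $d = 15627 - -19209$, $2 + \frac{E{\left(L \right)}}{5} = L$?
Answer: $\frac{1}{34917} \approx 2.8639 \cdot 10^{-5}$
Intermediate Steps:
$E{\left(L \right)} = -10 + 5 L$
$b{\left(h,T \right)} = 61 + T + h$ ($b{\left(h,T \right)} = h + \left(T + 61\right) = h + \left(61 + T\right) = 61 + T + h$)
$d = 34836$ ($d = 15627 + 19209 = 34836$)
$\frac{1}{d + b{\left(-45,E{\left(15 \right)} \right)}} = \frac{1}{34836 + \left(61 + \left(-10 + 5 \cdot 15\right) - 45\right)} = \frac{1}{34836 + \left(61 + \left(-10 + 75\right) - 45\right)} = \frac{1}{34836 + \left(61 + 65 - 45\right)} = \frac{1}{34836 + 81} = \frac{1}{34917}$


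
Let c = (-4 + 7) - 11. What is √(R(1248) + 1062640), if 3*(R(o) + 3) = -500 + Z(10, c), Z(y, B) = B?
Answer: √9562209/3 ≈ 1030.8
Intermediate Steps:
c = -8 (c = 3 - 11 = -8)
R(o) = -517/3 (R(o) = -3 + (-500 - 8)/3 = -3 + (⅓)*(-508) = -3 - 508/3 = -517/3)
√(R(1248) + 1062640) = √(-517/3 + 1062640) = √(3187403/3) = √9562209/3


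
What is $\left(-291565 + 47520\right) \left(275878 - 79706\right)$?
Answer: $-47874795740$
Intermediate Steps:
$\left(-291565 + 47520\right) \left(275878 - 79706\right) = \left(-244045\right) 196172 = -47874795740$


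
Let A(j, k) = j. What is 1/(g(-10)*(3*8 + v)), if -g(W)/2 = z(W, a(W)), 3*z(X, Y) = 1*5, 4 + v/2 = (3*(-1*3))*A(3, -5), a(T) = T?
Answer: 3/380 ≈ 0.0078947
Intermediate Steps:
v = -62 (v = -8 + 2*((3*(-1*3))*3) = -8 + 2*((3*(-3))*3) = -8 + 2*(-9*3) = -8 + 2*(-27) = -8 - 54 = -62)
z(X, Y) = 5/3 (z(X, Y) = (1*5)/3 = (1/3)*5 = 5/3)
g(W) = -10/3 (g(W) = -2*5/3 = -10/3)
1/(g(-10)*(3*8 + v)) = 1/(-10*(3*8 - 62)/3) = 1/(-10*(24 - 62)/3) = 1/(-10/3*(-38)) = 1/(380/3) = 3/380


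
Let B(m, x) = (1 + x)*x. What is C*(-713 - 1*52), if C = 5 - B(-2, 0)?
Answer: -3825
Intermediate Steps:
B(m, x) = x*(1 + x)
C = 5 (C = 5 - 0*(1 + 0) = 5 - 0 = 5 - 1*0 = 5 + 0 = 5)
C*(-713 - 1*52) = 5*(-713 - 1*52) = 5*(-713 - 52) = 5*(-765) = -3825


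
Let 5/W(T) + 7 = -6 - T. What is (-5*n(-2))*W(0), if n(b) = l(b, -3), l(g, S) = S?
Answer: -75/13 ≈ -5.7692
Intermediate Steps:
W(T) = 5/(-13 - T) (W(T) = 5/(-7 + (-6 - T)) = 5/(-13 - T))
n(b) = -3
(-5*n(-2))*W(0) = (-5*(-3))*(-5/(13 + 0)) = 15*(-5/13) = -75/13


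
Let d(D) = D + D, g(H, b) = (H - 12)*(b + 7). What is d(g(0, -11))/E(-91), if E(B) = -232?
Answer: -12/29 ≈ -0.41379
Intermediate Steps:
g(H, b) = (-12 + H)*(7 + b)
d(D) = 2*D
d(g(0, -11))/E(-91) = (2*(-84 - 12*(-11) + 7*0 + 0*(-11)))/(-232) = (2*(-84 + 132 + 0 + 0))*(-1/232) = (2*48)*(-1/232) = 96*(-1/232) = -12/29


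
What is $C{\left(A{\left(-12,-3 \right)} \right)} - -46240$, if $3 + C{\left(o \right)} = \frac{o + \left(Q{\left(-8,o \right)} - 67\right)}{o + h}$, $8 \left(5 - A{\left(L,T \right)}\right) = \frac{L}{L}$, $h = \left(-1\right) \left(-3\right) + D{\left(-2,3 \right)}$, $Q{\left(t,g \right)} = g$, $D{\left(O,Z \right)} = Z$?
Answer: $\frac{4022161}{87} \approx 46232.0$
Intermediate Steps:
$h = 6$ ($h = \left(-1\right) \left(-3\right) + 3 = 3 + 3 = 6$)
$A{\left(L,T \right)} = \frac{39}{8}$ ($A{\left(L,T \right)} = 5 - \frac{L \frac{1}{L}}{8} = 5 - \frac{1}{8} = \frac{39}{8}$)
$C{\left(o \right)} = -3 + \frac{-67 + 2 o}{6 + o}$ ($C{\left(o \right)} = -3 + \frac{o + \left(o - 67\right)}{o + 6} = -3 + \frac{o + \left(o - 67\right)}{6 + o} = -3 + \frac{o + \left(-67 + o\right)}{6 + o} = -3 + \frac{-67 + 2 o}{6 + o}$)
$C{\left(A{\left(-12,-3 \right)} \right)} - -46240 = \frac{-85 - \frac{39}{8}}{6 + \frac{39}{8}} - -46240 = \frac{-85 - \frac{39}{8}}{\frac{87}{8}} + 46240 = \frac{8}{87} \left(- \frac{719}{8}\right) + 46240 = - \frac{719}{87} + 46240 = \frac{4022161}{87}$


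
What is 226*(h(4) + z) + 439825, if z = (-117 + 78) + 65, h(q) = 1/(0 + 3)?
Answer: 1337329/3 ≈ 4.4578e+5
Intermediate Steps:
h(q) = ⅓ (h(q) = 1/3 = ⅓)
z = 26 (z = -39 + 65 = 26)
226*(h(4) + z) + 439825 = 226*(⅓ + 26) + 439825 = 226*(79/3) + 439825 = 17854/3 + 439825 = 1337329/3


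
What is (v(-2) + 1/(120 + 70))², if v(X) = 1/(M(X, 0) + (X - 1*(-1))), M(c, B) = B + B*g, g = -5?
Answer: 35721/36100 ≈ 0.98950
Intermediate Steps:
M(c, B) = -4*B (M(c, B) = B + B*(-5) = B - 5*B = -4*B)
v(X) = 1/(1 + X) (v(X) = 1/(-4*0 + (X - 1*(-1))) = 1/(0 + (X + 1)) = 1/(0 + (1 + X)) = 1/(1 + X))
(v(-2) + 1/(120 + 70))² = (1/(1 - 2) + 1/(120 + 70))² = (1/(-1) + 1/190)² = (-1 + 1/190)² = (-189/190)² = 35721/36100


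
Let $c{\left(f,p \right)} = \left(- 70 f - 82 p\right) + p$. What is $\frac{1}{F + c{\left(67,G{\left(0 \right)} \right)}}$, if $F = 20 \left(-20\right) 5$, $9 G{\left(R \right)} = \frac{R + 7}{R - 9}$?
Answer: $- \frac{1}{6683} \approx -0.00014963$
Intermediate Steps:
$G{\left(R \right)} = \frac{7 + R}{9 \left(-9 + R\right)}$ ($G{\left(R \right)} = \frac{\left(R + 7\right) \frac{1}{R - 9}}{9} = \frac{\left(7 + R\right) \frac{1}{-9 + R}}{9} = \frac{\frac{1}{-9 + R} \left(7 + R\right)}{9} = \frac{7 + R}{9 \left(-9 + R\right)}$)
$F = -2000$ ($F = \left(-400\right) 5 = -2000$)
$c{\left(f,p \right)} = - 81 p - 70 f$ ($c{\left(f,p \right)} = \left(- 82 p - 70 f\right) + p = - 81 p - 70 f$)
$\frac{1}{F + c{\left(67,G{\left(0 \right)} \right)}} = \frac{1}{-2000 - \left(4690 + 81 \frac{7 + 0}{9 \left(-9 + 0\right)}\right)} = \frac{1}{-2000 - \left(4690 + 81 \cdot \frac{1}{9} \frac{1}{-9} \cdot 7\right)} = \frac{1}{-2000 - \left(4690 + 81 \cdot \frac{1}{9} \left(- \frac{1}{9}\right) 7\right)} = \frac{1}{-2000 - 4683} = \frac{1}{-6683} = - \frac{1}{6683}$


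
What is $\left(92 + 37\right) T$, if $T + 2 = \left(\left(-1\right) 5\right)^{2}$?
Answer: $2967$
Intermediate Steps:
$T = 23$ ($T = -2 + \left(\left(-1\right) 5\right)^{2} = -2 + \left(-5\right)^{2} = -2 + 25 = 23$)
$\left(92 + 37\right) T = \left(92 + 37\right) 23 = 129 \cdot 23 = 2967$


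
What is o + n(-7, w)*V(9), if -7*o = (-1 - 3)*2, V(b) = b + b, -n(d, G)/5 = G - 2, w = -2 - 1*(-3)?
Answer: 638/7 ≈ 91.143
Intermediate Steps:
w = 1 (w = -2 + 3 = 1)
n(d, G) = 10 - 5*G (n(d, G) = -5*(G - 2) = -5*(-2 + G) = 10 - 5*G)
V(b) = 2*b
o = 8/7 (o = -(-1 - 3)*2/7 = -(-4)*2/7 = -⅐*(-8) = 8/7 ≈ 1.1429)
o + n(-7, w)*V(9) = 8/7 + (10 - 5*1)*(2*9) = 8/7 + (10 - 5)*18 = 8/7 + 5*18 = 8/7 + 90 = 638/7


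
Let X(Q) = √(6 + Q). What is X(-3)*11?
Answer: 11*√3 ≈ 19.053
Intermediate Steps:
X(-3)*11 = √(6 - 3)*11 = √3*11 = 11*√3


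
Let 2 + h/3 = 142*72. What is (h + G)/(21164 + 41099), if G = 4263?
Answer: 34929/62263 ≈ 0.56099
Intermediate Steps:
h = 30666 (h = -6 + 3*(142*72) = -6 + 3*10224 = -6 + 30672 = 30666)
(h + G)/(21164 + 41099) = (30666 + 4263)/(21164 + 41099) = 34929/62263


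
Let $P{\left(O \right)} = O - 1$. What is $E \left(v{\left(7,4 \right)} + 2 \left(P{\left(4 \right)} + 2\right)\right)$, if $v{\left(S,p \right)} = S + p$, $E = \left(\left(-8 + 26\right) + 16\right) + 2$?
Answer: $756$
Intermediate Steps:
$P{\left(O \right)} = -1 + O$
$E = 36$ ($E = \left(18 + 16\right) + 2 = 34 + 2 = 36$)
$E \left(v{\left(7,4 \right)} + 2 \left(P{\left(4 \right)} + 2\right)\right) = 36 \left(\left(7 + 4\right) + 2 \left(\left(-1 + 4\right) + 2\right)\right) = 36 \left(11 + 2 \left(3 + 2\right)\right) = 36 \left(11 + 2 \cdot 5\right) = 36 \left(11 + 10\right) = 36 \cdot 21 = 756$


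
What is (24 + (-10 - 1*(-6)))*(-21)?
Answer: -420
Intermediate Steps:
(24 + (-10 - 1*(-6)))*(-21) = (24 + (-10 + 6))*(-21) = (24 - 4)*(-21) = 20*(-21) = -420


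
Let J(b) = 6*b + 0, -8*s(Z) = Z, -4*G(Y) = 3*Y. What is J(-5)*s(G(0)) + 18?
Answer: 18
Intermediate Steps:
G(Y) = -3*Y/4
s(Z) = -Z/8
J(b) = 6*b
J(-5)*s(G(0)) + 18 = (6*(-5))*(-(-3)*0/32) + 18 = -(-15)*0/4 + 18 = -30*0 + 18 = 0 + 18 = 18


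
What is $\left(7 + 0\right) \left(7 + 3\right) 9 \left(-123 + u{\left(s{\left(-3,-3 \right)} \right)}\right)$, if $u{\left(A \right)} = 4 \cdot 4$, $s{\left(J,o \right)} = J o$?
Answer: $-67410$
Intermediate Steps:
$u{\left(A \right)} = 16$
$\left(7 + 0\right) \left(7 + 3\right) 9 \left(-123 + u{\left(s{\left(-3,-3 \right)} \right)}\right) = \left(7 + 0\right) \left(7 + 3\right) 9 \left(-123 + 16\right) = 7 \cdot 10 \cdot 9 \left(-107\right) = 70 \cdot 9 \left(-107\right) = 630 \left(-107\right) = -67410$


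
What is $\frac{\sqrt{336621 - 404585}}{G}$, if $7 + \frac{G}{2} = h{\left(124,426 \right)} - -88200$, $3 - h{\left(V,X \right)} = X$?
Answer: $\frac{i \sqrt{16991}}{87770} \approx 0.0014851 i$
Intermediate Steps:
$h{\left(V,X \right)} = 3 - X$
$G = 175540$ ($G = -14 + 2 \left(\left(3 - 426\right) - -88200\right) = -14 + 2 \left(\left(3 - 426\right) + 88200\right) = -14 + 2 \left(-423 + 88200\right) = -14 + 2 \cdot 87777 = -14 + 175554 = 175540$)
$\frac{\sqrt{336621 - 404585}}{G} = \frac{\sqrt{336621 - 404585}}{175540} = \sqrt{-67964} \cdot \frac{1}{175540} = 2 i \sqrt{16991} \cdot \frac{1}{175540} = \frac{i \sqrt{16991}}{87770}$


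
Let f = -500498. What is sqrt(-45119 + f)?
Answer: I*sqrt(545617) ≈ 738.66*I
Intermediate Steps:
sqrt(-45119 + f) = sqrt(-45119 - 500498) = sqrt(-545617) = I*sqrt(545617)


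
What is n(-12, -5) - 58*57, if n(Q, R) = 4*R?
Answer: -3326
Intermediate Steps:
n(-12, -5) - 58*57 = 4*(-5) - 58*57 = -20 - 3306 = -3326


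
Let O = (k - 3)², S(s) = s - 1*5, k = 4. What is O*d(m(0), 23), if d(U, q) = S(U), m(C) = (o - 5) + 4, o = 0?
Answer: -6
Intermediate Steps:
m(C) = -1 (m(C) = (0 - 5) + 4 = -5 + 4 = -1)
S(s) = -5 + s (S(s) = s - 5 = -5 + s)
d(U, q) = -5 + U
O = 1 (O = (4 - 3)² = 1² = 1)
O*d(m(0), 23) = 1*(-5 - 1) = 1*(-6) = -6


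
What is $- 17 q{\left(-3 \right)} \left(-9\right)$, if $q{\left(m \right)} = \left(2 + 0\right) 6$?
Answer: $1836$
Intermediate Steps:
$q{\left(m \right)} = 12$ ($q{\left(m \right)} = 2 \cdot 6 = 12$)
$- 17 q{\left(-3 \right)} \left(-9\right) = \left(-17\right) 12 \left(-9\right) = \left(-204\right) \left(-9\right) = 1836$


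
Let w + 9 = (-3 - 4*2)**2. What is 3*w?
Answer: 336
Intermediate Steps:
w = 112 (w = -9 + (-3 - 4*2)**2 = -9 + (-3 - 8)**2 = -9 + (-11)**2 = -9 + 121 = 112)
3*w = 3*112 = 336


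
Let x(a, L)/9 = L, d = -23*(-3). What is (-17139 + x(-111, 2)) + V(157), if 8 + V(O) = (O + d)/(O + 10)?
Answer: -2860317/167 ≈ -17128.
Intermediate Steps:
d = 69
x(a, L) = 9*L
V(O) = -8 + (69 + O)/(10 + O) (V(O) = -8 + (O + 69)/(O + 10) = -8 + (69 + O)/(10 + O))
(-17139 + x(-111, 2)) + V(157) = (-17139 + 9*2) + (-11 - 7*157)/(10 + 157) = (-17139 + 18) + (-11 - 1099)/167 = -17121 + (1/167)*(-1110) = -17121 - 1110/167 = -2860317/167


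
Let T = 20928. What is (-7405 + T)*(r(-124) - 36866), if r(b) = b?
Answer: -500215770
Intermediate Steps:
(-7405 + T)*(r(-124) - 36866) = (-7405 + 20928)*(-124 - 36866) = 13523*(-36990) = -500215770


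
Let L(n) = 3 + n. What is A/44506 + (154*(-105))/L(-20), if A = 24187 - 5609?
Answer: 3025117/3179 ≈ 951.59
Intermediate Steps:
A = 18578
A/44506 + (154*(-105))/L(-20) = 18578/44506 + (154*(-105))/(3 - 20) = 18578*(1/44506) - 16170/(-17) = 1327/3179 - 16170*(-1/17) = 1327/3179 + 16170/17 = 3025117/3179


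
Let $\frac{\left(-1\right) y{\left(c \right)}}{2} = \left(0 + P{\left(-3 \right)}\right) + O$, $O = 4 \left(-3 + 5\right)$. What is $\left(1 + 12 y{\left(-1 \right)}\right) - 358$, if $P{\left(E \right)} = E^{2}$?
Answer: $-765$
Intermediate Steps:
$O = 8$ ($O = 4 \cdot 2 = 8$)
$y{\left(c \right)} = -34$ ($y{\left(c \right)} = - 2 \left(\left(0 + \left(-3\right)^{2}\right) + 8\right) = - 2 \left(\left(0 + 9\right) + 8\right) = - 2 \left(9 + 8\right) = \left(-2\right) 17 = -34$)
$\left(1 + 12 y{\left(-1 \right)}\right) - 358 = \left(1 + 12 \left(-34\right)\right) - 358 = \left(1 - 408\right) - 358 = -407 - 358 = -765$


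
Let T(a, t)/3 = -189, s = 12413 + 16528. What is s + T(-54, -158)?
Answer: 28374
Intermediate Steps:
s = 28941
T(a, t) = -567 (T(a, t) = 3*(-189) = -567)
s + T(-54, -158) = 28941 - 567 = 28374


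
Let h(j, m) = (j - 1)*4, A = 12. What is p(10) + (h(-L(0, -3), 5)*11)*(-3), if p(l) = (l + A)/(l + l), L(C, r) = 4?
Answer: 6611/10 ≈ 661.10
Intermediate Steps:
h(j, m) = -4 + 4*j (h(j, m) = (-1 + j)*4 = -4 + 4*j)
p(l) = (12 + l)/(2*l) (p(l) = (l + 12)/(l + l) = (12 + l)/((2*l)) = (12 + l)*(1/(2*l)) = (12 + l)/(2*l))
p(10) + (h(-L(0, -3), 5)*11)*(-3) = (½)*(12 + 10)/10 + ((-4 + 4*(-1*4))*11)*(-3) = (½)*(⅒)*22 + ((-4 + 4*(-4))*11)*(-3) = 11/10 + ((-4 - 16)*11)*(-3) = 11/10 - 20*11*(-3) = 11/10 - 220*(-3) = 11/10 + 660 = 6611/10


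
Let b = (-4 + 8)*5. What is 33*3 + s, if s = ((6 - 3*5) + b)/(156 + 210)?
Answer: 36245/366 ≈ 99.030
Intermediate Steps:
b = 20 (b = 4*5 = 20)
s = 11/366 (s = ((6 - 3*5) + 20)/(156 + 210) = ((6 - 15) + 20)/366 = (-9 + 20)*(1/366) = 11*(1/366) = 11/366 ≈ 0.030055)
33*3 + s = 33*3 + 11/366 = 99 + 11/366 = 36245/366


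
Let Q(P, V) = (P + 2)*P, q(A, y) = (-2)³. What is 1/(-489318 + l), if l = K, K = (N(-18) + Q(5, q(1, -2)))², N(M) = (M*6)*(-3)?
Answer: -1/360437 ≈ -2.7744e-6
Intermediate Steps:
q(A, y) = -8
N(M) = -18*M (N(M) = (6*M)*(-3) = -18*M)
Q(P, V) = P*(2 + P) (Q(P, V) = (2 + P)*P = P*(2 + P))
K = 128881 (K = (-18*(-18) + 5*(2 + 5))² = (324 + 5*7)² = (324 + 35)² = 359² = 128881)
l = 128881
1/(-489318 + l) = 1/(-489318 + 128881) = 1/(-360437) = -1/360437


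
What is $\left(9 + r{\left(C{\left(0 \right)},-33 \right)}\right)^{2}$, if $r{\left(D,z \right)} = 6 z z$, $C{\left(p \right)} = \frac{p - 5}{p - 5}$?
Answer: $42810849$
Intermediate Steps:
$C{\left(p \right)} = 1$ ($C{\left(p \right)} = \frac{-5 + p}{-5 + p} = 1$)
$r{\left(D,z \right)} = 6 z^{2}$
$\left(9 + r{\left(C{\left(0 \right)},-33 \right)}\right)^{2} = \left(9 + 6 \left(-33\right)^{2}\right)^{2} = \left(9 + 6 \cdot 1089\right)^{2} = \left(9 + 6534\right)^{2} = 6543^{2} = 42810849$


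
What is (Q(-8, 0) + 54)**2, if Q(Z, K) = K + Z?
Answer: 2116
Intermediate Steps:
(Q(-8, 0) + 54)**2 = ((0 - 8) + 54)**2 = (-8 + 54)**2 = 46**2 = 2116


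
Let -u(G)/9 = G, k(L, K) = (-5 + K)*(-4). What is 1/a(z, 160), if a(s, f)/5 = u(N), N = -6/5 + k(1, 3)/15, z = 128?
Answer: 1/30 ≈ 0.033333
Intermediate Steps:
k(L, K) = 20 - 4*K
N = -2/3 (N = -6/5 + (20 - 4*3)/15 = -6*1/5 + (20 - 12)*(1/15) = -6/5 + 8*(1/15) = -6/5 + 8/15 = -2/3 ≈ -0.66667)
u(G) = -9*G
a(s, f) = 30 (a(s, f) = 5*(-9*(-2/3)) = 5*6 = 30)
1/a(z, 160) = 1/30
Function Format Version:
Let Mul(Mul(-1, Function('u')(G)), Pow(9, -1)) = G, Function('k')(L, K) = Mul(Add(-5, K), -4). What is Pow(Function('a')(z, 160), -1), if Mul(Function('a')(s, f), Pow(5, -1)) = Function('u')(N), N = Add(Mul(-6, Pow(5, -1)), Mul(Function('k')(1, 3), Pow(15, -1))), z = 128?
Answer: Rational(1, 30) ≈ 0.033333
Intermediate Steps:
Function('k')(L, K) = Add(20, Mul(-4, K))
N = Rational(-2, 3) (N = Add(Mul(-6, Pow(5, -1)), Mul(Add(20, Mul(-4, 3)), Pow(15, -1))) = Add(Mul(-6, Rational(1, 5)), Mul(Add(20, -12), Rational(1, 15))) = Add(Rational(-6, 5), Mul(8, Rational(1, 15))) = Add(Rational(-6, 5), Rational(8, 15)) = Rational(-2, 3) ≈ -0.66667)
Function('u')(G) = Mul(-9, G)
Function('a')(s, f) = 30 (Function('a')(s, f) = Mul(5, Mul(-9, Rational(-2, 3))) = Mul(5, 6) = 30)
Pow(Function('a')(z, 160), -1) = Pow(30, -1) = Rational(1, 30)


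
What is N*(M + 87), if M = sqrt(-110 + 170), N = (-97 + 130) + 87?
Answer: 10440 + 240*sqrt(15) ≈ 11370.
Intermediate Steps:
N = 120 (N = 33 + 87 = 120)
M = 2*sqrt(15) (M = sqrt(60) = 2*sqrt(15) ≈ 7.7460)
N*(M + 87) = 120*(2*sqrt(15) + 87) = 120*(87 + 2*sqrt(15)) = 10440 + 240*sqrt(15)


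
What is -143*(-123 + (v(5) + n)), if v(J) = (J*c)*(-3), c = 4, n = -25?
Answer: 29744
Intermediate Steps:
v(J) = -12*J (v(J) = (J*4)*(-3) = (4*J)*(-3) = -12*J)
-143*(-123 + (v(5) + n)) = -143*(-123 + (-12*5 - 25)) = -143*(-123 + (-60 - 25)) = -143*(-123 - 85) = -143*(-208) = 29744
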